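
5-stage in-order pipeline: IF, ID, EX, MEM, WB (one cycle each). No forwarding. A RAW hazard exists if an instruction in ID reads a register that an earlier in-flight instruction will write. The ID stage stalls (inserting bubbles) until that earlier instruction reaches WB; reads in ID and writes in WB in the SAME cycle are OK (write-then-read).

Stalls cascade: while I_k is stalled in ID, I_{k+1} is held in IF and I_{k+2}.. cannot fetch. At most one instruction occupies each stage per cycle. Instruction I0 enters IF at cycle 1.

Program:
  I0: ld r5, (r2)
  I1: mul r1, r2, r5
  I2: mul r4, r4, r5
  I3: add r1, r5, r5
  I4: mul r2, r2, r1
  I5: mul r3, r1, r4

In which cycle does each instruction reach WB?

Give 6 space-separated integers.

Answer: 5 8 9 10 13 14

Derivation:
I0 ld r5 <- r2: IF@1 ID@2 stall=0 (-) EX@3 MEM@4 WB@5
I1 mul r1 <- r2,r5: IF@2 ID@3 stall=2 (RAW on I0.r5 (WB@5)) EX@6 MEM@7 WB@8
I2 mul r4 <- r4,r5: IF@3 ID@6 stall=0 (-) EX@7 MEM@8 WB@9
I3 add r1 <- r5,r5: IF@6 ID@7 stall=0 (-) EX@8 MEM@9 WB@10
I4 mul r2 <- r2,r1: IF@7 ID@8 stall=2 (RAW on I3.r1 (WB@10)) EX@11 MEM@12 WB@13
I5 mul r3 <- r1,r4: IF@8 ID@11 stall=0 (-) EX@12 MEM@13 WB@14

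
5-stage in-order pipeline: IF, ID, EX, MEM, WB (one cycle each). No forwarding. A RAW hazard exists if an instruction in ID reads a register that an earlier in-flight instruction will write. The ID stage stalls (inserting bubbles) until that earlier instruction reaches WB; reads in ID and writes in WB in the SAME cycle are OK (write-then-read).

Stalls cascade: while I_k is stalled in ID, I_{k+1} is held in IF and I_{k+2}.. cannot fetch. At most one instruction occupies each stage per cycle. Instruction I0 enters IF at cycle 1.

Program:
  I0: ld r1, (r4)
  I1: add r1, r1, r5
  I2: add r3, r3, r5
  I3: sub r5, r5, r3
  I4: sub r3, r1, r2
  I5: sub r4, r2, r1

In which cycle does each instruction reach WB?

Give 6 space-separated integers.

Answer: 5 8 9 12 13 14

Derivation:
I0 ld r1 <- r4: IF@1 ID@2 stall=0 (-) EX@3 MEM@4 WB@5
I1 add r1 <- r1,r5: IF@2 ID@3 stall=2 (RAW on I0.r1 (WB@5)) EX@6 MEM@7 WB@8
I2 add r3 <- r3,r5: IF@3 ID@6 stall=0 (-) EX@7 MEM@8 WB@9
I3 sub r5 <- r5,r3: IF@6 ID@7 stall=2 (RAW on I2.r3 (WB@9)) EX@10 MEM@11 WB@12
I4 sub r3 <- r1,r2: IF@7 ID@10 stall=0 (-) EX@11 MEM@12 WB@13
I5 sub r4 <- r2,r1: IF@10 ID@11 stall=0 (-) EX@12 MEM@13 WB@14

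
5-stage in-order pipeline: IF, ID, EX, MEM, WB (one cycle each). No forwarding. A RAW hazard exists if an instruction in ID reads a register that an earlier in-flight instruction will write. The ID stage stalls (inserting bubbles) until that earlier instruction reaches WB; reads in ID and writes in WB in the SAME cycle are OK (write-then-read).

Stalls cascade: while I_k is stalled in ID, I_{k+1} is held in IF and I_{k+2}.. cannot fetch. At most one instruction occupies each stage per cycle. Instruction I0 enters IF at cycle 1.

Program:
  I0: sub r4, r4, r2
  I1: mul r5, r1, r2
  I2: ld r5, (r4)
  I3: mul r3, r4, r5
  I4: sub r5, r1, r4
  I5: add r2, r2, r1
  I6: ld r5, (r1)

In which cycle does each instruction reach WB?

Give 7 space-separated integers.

I0 sub r4 <- r4,r2: IF@1 ID@2 stall=0 (-) EX@3 MEM@4 WB@5
I1 mul r5 <- r1,r2: IF@2 ID@3 stall=0 (-) EX@4 MEM@5 WB@6
I2 ld r5 <- r4: IF@3 ID@4 stall=1 (RAW on I0.r4 (WB@5)) EX@6 MEM@7 WB@8
I3 mul r3 <- r4,r5: IF@4 ID@6 stall=2 (RAW on I2.r5 (WB@8)) EX@9 MEM@10 WB@11
I4 sub r5 <- r1,r4: IF@6 ID@9 stall=0 (-) EX@10 MEM@11 WB@12
I5 add r2 <- r2,r1: IF@9 ID@10 stall=0 (-) EX@11 MEM@12 WB@13
I6 ld r5 <- r1: IF@10 ID@11 stall=0 (-) EX@12 MEM@13 WB@14

Answer: 5 6 8 11 12 13 14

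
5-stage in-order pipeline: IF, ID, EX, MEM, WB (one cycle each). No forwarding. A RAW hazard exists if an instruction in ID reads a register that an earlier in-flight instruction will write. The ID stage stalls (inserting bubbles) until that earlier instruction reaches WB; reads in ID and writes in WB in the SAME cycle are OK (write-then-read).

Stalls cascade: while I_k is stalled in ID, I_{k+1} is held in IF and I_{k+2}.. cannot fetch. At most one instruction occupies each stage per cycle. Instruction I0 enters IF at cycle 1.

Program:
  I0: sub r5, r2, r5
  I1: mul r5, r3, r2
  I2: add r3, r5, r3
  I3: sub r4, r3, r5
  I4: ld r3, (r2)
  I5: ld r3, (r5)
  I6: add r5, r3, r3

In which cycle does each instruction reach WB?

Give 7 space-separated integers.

Answer: 5 6 9 12 13 14 17

Derivation:
I0 sub r5 <- r2,r5: IF@1 ID@2 stall=0 (-) EX@3 MEM@4 WB@5
I1 mul r5 <- r3,r2: IF@2 ID@3 stall=0 (-) EX@4 MEM@5 WB@6
I2 add r3 <- r5,r3: IF@3 ID@4 stall=2 (RAW on I1.r5 (WB@6)) EX@7 MEM@8 WB@9
I3 sub r4 <- r3,r5: IF@4 ID@7 stall=2 (RAW on I2.r3 (WB@9)) EX@10 MEM@11 WB@12
I4 ld r3 <- r2: IF@7 ID@10 stall=0 (-) EX@11 MEM@12 WB@13
I5 ld r3 <- r5: IF@10 ID@11 stall=0 (-) EX@12 MEM@13 WB@14
I6 add r5 <- r3,r3: IF@11 ID@12 stall=2 (RAW on I5.r3 (WB@14)) EX@15 MEM@16 WB@17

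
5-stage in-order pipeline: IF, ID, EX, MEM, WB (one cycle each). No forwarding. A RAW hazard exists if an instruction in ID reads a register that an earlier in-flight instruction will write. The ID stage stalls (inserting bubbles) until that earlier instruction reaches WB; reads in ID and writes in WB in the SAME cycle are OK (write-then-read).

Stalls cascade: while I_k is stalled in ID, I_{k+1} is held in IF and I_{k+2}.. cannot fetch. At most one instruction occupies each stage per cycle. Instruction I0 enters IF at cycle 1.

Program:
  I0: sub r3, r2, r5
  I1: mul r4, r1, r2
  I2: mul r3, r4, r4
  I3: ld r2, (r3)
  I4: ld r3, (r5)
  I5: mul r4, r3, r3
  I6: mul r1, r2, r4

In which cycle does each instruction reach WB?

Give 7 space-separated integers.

I0 sub r3 <- r2,r5: IF@1 ID@2 stall=0 (-) EX@3 MEM@4 WB@5
I1 mul r4 <- r1,r2: IF@2 ID@3 stall=0 (-) EX@4 MEM@5 WB@6
I2 mul r3 <- r4,r4: IF@3 ID@4 stall=2 (RAW on I1.r4 (WB@6)) EX@7 MEM@8 WB@9
I3 ld r2 <- r3: IF@4 ID@7 stall=2 (RAW on I2.r3 (WB@9)) EX@10 MEM@11 WB@12
I4 ld r3 <- r5: IF@7 ID@10 stall=0 (-) EX@11 MEM@12 WB@13
I5 mul r4 <- r3,r3: IF@10 ID@11 stall=2 (RAW on I4.r3 (WB@13)) EX@14 MEM@15 WB@16
I6 mul r1 <- r2,r4: IF@11 ID@14 stall=2 (RAW on I5.r4 (WB@16)) EX@17 MEM@18 WB@19

Answer: 5 6 9 12 13 16 19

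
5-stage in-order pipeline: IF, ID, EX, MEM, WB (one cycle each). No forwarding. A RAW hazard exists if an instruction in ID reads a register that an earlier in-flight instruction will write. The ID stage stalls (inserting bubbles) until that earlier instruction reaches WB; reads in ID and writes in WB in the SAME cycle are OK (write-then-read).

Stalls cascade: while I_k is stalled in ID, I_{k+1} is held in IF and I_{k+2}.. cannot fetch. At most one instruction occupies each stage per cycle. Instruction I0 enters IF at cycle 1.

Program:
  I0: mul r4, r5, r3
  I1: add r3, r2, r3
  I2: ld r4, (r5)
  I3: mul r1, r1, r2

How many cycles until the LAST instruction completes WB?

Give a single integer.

Answer: 8

Derivation:
I0 mul r4 <- r5,r3: IF@1 ID@2 stall=0 (-) EX@3 MEM@4 WB@5
I1 add r3 <- r2,r3: IF@2 ID@3 stall=0 (-) EX@4 MEM@5 WB@6
I2 ld r4 <- r5: IF@3 ID@4 stall=0 (-) EX@5 MEM@6 WB@7
I3 mul r1 <- r1,r2: IF@4 ID@5 stall=0 (-) EX@6 MEM@7 WB@8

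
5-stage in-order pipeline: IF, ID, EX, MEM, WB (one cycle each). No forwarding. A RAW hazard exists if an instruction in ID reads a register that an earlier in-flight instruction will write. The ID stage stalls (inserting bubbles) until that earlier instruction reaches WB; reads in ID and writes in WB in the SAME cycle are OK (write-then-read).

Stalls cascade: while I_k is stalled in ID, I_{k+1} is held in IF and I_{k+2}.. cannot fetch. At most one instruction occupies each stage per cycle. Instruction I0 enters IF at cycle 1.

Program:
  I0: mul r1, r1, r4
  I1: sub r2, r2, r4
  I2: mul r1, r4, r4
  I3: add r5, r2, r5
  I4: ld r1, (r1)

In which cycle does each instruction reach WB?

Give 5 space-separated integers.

Answer: 5 6 7 9 10

Derivation:
I0 mul r1 <- r1,r4: IF@1 ID@2 stall=0 (-) EX@3 MEM@4 WB@5
I1 sub r2 <- r2,r4: IF@2 ID@3 stall=0 (-) EX@4 MEM@5 WB@6
I2 mul r1 <- r4,r4: IF@3 ID@4 stall=0 (-) EX@5 MEM@6 WB@7
I3 add r5 <- r2,r5: IF@4 ID@5 stall=1 (RAW on I1.r2 (WB@6)) EX@7 MEM@8 WB@9
I4 ld r1 <- r1: IF@5 ID@7 stall=0 (-) EX@8 MEM@9 WB@10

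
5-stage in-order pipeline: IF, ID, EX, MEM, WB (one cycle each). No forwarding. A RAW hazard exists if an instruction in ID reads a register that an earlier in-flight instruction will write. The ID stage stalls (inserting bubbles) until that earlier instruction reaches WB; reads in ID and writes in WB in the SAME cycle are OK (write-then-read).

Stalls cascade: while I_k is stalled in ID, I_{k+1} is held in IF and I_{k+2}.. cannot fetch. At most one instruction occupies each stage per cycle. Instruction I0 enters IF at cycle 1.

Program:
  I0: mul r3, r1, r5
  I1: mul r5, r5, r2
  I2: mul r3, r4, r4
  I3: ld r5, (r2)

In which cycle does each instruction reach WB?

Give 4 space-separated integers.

I0 mul r3 <- r1,r5: IF@1 ID@2 stall=0 (-) EX@3 MEM@4 WB@5
I1 mul r5 <- r5,r2: IF@2 ID@3 stall=0 (-) EX@4 MEM@5 WB@6
I2 mul r3 <- r4,r4: IF@3 ID@4 stall=0 (-) EX@5 MEM@6 WB@7
I3 ld r5 <- r2: IF@4 ID@5 stall=0 (-) EX@6 MEM@7 WB@8

Answer: 5 6 7 8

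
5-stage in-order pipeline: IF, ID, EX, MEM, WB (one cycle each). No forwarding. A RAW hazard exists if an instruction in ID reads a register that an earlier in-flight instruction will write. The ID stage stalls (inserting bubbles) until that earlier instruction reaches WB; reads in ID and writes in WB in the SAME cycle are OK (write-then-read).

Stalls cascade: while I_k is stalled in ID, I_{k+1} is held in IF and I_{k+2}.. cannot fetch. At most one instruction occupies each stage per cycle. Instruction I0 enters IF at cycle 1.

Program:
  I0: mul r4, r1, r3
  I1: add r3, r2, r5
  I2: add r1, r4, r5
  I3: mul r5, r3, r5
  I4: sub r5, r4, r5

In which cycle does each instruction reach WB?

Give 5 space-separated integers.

I0 mul r4 <- r1,r3: IF@1 ID@2 stall=0 (-) EX@3 MEM@4 WB@5
I1 add r3 <- r2,r5: IF@2 ID@3 stall=0 (-) EX@4 MEM@5 WB@6
I2 add r1 <- r4,r5: IF@3 ID@4 stall=1 (RAW on I0.r4 (WB@5)) EX@6 MEM@7 WB@8
I3 mul r5 <- r3,r5: IF@4 ID@6 stall=0 (-) EX@7 MEM@8 WB@9
I4 sub r5 <- r4,r5: IF@6 ID@7 stall=2 (RAW on I3.r5 (WB@9)) EX@10 MEM@11 WB@12

Answer: 5 6 8 9 12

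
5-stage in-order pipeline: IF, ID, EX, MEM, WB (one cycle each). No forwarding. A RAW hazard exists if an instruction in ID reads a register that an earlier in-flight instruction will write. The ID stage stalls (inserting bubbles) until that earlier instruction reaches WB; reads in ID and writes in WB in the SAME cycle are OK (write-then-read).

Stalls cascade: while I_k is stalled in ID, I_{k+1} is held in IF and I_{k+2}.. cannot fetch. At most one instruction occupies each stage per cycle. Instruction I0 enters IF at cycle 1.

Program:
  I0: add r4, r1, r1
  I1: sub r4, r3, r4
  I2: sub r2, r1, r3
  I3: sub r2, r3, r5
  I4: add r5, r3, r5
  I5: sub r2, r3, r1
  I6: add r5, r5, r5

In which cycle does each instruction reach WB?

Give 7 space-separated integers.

I0 add r4 <- r1,r1: IF@1 ID@2 stall=0 (-) EX@3 MEM@4 WB@5
I1 sub r4 <- r3,r4: IF@2 ID@3 stall=2 (RAW on I0.r4 (WB@5)) EX@6 MEM@7 WB@8
I2 sub r2 <- r1,r3: IF@3 ID@6 stall=0 (-) EX@7 MEM@8 WB@9
I3 sub r2 <- r3,r5: IF@6 ID@7 stall=0 (-) EX@8 MEM@9 WB@10
I4 add r5 <- r3,r5: IF@7 ID@8 stall=0 (-) EX@9 MEM@10 WB@11
I5 sub r2 <- r3,r1: IF@8 ID@9 stall=0 (-) EX@10 MEM@11 WB@12
I6 add r5 <- r5,r5: IF@9 ID@10 stall=1 (RAW on I4.r5 (WB@11)) EX@12 MEM@13 WB@14

Answer: 5 8 9 10 11 12 14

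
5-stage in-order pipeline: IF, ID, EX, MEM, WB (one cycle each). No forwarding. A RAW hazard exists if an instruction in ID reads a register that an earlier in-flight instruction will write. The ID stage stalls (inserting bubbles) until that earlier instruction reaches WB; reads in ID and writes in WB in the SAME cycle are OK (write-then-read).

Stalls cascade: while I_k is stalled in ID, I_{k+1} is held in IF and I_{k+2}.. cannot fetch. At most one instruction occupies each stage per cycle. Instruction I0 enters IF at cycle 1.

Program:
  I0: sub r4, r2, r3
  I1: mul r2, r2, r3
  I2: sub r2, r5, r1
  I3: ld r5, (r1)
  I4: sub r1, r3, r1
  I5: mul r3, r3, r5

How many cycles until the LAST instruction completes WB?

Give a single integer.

I0 sub r4 <- r2,r3: IF@1 ID@2 stall=0 (-) EX@3 MEM@4 WB@5
I1 mul r2 <- r2,r3: IF@2 ID@3 stall=0 (-) EX@4 MEM@5 WB@6
I2 sub r2 <- r5,r1: IF@3 ID@4 stall=0 (-) EX@5 MEM@6 WB@7
I3 ld r5 <- r1: IF@4 ID@5 stall=0 (-) EX@6 MEM@7 WB@8
I4 sub r1 <- r3,r1: IF@5 ID@6 stall=0 (-) EX@7 MEM@8 WB@9
I5 mul r3 <- r3,r5: IF@6 ID@7 stall=1 (RAW on I3.r5 (WB@8)) EX@9 MEM@10 WB@11

Answer: 11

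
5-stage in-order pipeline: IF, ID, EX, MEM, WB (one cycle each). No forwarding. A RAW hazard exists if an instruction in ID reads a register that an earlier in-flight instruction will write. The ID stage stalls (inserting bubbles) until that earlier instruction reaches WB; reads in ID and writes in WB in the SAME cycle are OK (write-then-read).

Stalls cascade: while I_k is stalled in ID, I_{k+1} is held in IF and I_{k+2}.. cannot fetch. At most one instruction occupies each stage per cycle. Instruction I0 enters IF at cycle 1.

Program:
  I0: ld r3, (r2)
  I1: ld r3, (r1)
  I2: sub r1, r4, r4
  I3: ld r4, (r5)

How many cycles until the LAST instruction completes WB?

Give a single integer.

I0 ld r3 <- r2: IF@1 ID@2 stall=0 (-) EX@3 MEM@4 WB@5
I1 ld r3 <- r1: IF@2 ID@3 stall=0 (-) EX@4 MEM@5 WB@6
I2 sub r1 <- r4,r4: IF@3 ID@4 stall=0 (-) EX@5 MEM@6 WB@7
I3 ld r4 <- r5: IF@4 ID@5 stall=0 (-) EX@6 MEM@7 WB@8

Answer: 8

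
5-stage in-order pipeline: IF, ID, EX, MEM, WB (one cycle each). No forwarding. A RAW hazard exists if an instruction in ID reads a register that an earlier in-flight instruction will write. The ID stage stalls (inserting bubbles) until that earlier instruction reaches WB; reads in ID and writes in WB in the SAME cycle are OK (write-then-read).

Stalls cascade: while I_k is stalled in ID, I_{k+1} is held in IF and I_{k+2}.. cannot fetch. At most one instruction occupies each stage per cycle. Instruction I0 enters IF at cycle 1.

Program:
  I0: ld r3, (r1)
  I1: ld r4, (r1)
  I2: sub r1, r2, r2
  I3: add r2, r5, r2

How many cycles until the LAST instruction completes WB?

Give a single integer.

Answer: 8

Derivation:
I0 ld r3 <- r1: IF@1 ID@2 stall=0 (-) EX@3 MEM@4 WB@5
I1 ld r4 <- r1: IF@2 ID@3 stall=0 (-) EX@4 MEM@5 WB@6
I2 sub r1 <- r2,r2: IF@3 ID@4 stall=0 (-) EX@5 MEM@6 WB@7
I3 add r2 <- r5,r2: IF@4 ID@5 stall=0 (-) EX@6 MEM@7 WB@8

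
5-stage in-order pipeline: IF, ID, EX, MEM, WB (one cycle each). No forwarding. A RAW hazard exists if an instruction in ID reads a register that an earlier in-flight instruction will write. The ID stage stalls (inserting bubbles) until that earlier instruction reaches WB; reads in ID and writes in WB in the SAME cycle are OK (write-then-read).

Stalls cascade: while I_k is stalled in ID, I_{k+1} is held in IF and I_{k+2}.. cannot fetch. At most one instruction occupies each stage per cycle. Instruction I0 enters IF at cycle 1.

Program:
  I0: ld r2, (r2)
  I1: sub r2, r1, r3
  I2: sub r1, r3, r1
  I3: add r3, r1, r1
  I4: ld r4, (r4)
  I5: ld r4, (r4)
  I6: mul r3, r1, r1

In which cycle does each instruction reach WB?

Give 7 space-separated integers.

Answer: 5 6 7 10 11 14 15

Derivation:
I0 ld r2 <- r2: IF@1 ID@2 stall=0 (-) EX@3 MEM@4 WB@5
I1 sub r2 <- r1,r3: IF@2 ID@3 stall=0 (-) EX@4 MEM@5 WB@6
I2 sub r1 <- r3,r1: IF@3 ID@4 stall=0 (-) EX@5 MEM@6 WB@7
I3 add r3 <- r1,r1: IF@4 ID@5 stall=2 (RAW on I2.r1 (WB@7)) EX@8 MEM@9 WB@10
I4 ld r4 <- r4: IF@5 ID@8 stall=0 (-) EX@9 MEM@10 WB@11
I5 ld r4 <- r4: IF@8 ID@9 stall=2 (RAW on I4.r4 (WB@11)) EX@12 MEM@13 WB@14
I6 mul r3 <- r1,r1: IF@9 ID@12 stall=0 (-) EX@13 MEM@14 WB@15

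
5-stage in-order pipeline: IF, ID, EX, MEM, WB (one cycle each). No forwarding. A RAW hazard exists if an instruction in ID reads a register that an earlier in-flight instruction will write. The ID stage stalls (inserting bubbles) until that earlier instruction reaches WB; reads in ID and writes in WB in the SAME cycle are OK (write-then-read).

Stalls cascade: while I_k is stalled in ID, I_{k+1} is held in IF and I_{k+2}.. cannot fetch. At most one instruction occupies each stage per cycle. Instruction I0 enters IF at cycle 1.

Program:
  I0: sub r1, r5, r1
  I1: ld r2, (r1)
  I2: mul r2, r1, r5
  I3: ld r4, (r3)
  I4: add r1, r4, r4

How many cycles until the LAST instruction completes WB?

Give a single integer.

Answer: 13

Derivation:
I0 sub r1 <- r5,r1: IF@1 ID@2 stall=0 (-) EX@3 MEM@4 WB@5
I1 ld r2 <- r1: IF@2 ID@3 stall=2 (RAW on I0.r1 (WB@5)) EX@6 MEM@7 WB@8
I2 mul r2 <- r1,r5: IF@3 ID@6 stall=0 (-) EX@7 MEM@8 WB@9
I3 ld r4 <- r3: IF@6 ID@7 stall=0 (-) EX@8 MEM@9 WB@10
I4 add r1 <- r4,r4: IF@7 ID@8 stall=2 (RAW on I3.r4 (WB@10)) EX@11 MEM@12 WB@13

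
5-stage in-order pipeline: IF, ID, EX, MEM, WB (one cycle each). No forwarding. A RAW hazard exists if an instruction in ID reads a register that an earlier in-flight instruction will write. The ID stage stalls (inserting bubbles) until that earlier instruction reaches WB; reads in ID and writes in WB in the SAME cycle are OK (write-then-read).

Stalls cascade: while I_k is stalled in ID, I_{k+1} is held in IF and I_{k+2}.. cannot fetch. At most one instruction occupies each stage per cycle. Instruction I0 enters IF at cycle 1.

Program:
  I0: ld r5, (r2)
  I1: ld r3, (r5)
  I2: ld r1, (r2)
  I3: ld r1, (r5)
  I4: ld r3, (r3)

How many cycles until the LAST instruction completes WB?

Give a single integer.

Answer: 11

Derivation:
I0 ld r5 <- r2: IF@1 ID@2 stall=0 (-) EX@3 MEM@4 WB@5
I1 ld r3 <- r5: IF@2 ID@3 stall=2 (RAW on I0.r5 (WB@5)) EX@6 MEM@7 WB@8
I2 ld r1 <- r2: IF@3 ID@6 stall=0 (-) EX@7 MEM@8 WB@9
I3 ld r1 <- r5: IF@6 ID@7 stall=0 (-) EX@8 MEM@9 WB@10
I4 ld r3 <- r3: IF@7 ID@8 stall=0 (-) EX@9 MEM@10 WB@11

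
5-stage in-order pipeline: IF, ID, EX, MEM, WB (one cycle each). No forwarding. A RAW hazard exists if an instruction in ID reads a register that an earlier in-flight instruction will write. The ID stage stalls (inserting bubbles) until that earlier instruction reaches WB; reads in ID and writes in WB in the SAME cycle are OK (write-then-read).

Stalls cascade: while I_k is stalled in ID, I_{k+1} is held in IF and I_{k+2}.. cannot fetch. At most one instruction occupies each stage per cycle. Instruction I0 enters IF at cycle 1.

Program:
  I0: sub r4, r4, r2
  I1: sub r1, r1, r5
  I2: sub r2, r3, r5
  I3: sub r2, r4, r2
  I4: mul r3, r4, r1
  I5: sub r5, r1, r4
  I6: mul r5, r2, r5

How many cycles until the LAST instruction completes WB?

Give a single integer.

Answer: 15

Derivation:
I0 sub r4 <- r4,r2: IF@1 ID@2 stall=0 (-) EX@3 MEM@4 WB@5
I1 sub r1 <- r1,r5: IF@2 ID@3 stall=0 (-) EX@4 MEM@5 WB@6
I2 sub r2 <- r3,r5: IF@3 ID@4 stall=0 (-) EX@5 MEM@6 WB@7
I3 sub r2 <- r4,r2: IF@4 ID@5 stall=2 (RAW on I2.r2 (WB@7)) EX@8 MEM@9 WB@10
I4 mul r3 <- r4,r1: IF@5 ID@8 stall=0 (-) EX@9 MEM@10 WB@11
I5 sub r5 <- r1,r4: IF@8 ID@9 stall=0 (-) EX@10 MEM@11 WB@12
I6 mul r5 <- r2,r5: IF@9 ID@10 stall=2 (RAW on I5.r5 (WB@12)) EX@13 MEM@14 WB@15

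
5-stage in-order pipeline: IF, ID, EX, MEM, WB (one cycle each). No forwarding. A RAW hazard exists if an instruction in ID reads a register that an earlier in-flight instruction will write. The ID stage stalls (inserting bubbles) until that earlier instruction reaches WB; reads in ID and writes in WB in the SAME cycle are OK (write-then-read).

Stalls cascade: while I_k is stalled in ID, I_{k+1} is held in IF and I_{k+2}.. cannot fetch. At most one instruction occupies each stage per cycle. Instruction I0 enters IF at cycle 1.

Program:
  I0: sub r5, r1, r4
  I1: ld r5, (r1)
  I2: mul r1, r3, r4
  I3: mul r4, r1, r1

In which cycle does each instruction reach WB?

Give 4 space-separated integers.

I0 sub r5 <- r1,r4: IF@1 ID@2 stall=0 (-) EX@3 MEM@4 WB@5
I1 ld r5 <- r1: IF@2 ID@3 stall=0 (-) EX@4 MEM@5 WB@6
I2 mul r1 <- r3,r4: IF@3 ID@4 stall=0 (-) EX@5 MEM@6 WB@7
I3 mul r4 <- r1,r1: IF@4 ID@5 stall=2 (RAW on I2.r1 (WB@7)) EX@8 MEM@9 WB@10

Answer: 5 6 7 10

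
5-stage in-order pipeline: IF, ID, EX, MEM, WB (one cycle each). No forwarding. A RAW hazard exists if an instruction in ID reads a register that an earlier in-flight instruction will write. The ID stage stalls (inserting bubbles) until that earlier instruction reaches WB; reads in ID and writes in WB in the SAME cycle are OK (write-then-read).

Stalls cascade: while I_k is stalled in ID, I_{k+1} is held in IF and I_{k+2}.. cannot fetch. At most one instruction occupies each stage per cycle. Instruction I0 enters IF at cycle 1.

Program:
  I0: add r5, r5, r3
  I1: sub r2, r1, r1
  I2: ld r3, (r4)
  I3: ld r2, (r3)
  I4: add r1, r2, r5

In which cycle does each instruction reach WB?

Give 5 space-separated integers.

Answer: 5 6 7 10 13

Derivation:
I0 add r5 <- r5,r3: IF@1 ID@2 stall=0 (-) EX@3 MEM@4 WB@5
I1 sub r2 <- r1,r1: IF@2 ID@3 stall=0 (-) EX@4 MEM@5 WB@6
I2 ld r3 <- r4: IF@3 ID@4 stall=0 (-) EX@5 MEM@6 WB@7
I3 ld r2 <- r3: IF@4 ID@5 stall=2 (RAW on I2.r3 (WB@7)) EX@8 MEM@9 WB@10
I4 add r1 <- r2,r5: IF@5 ID@8 stall=2 (RAW on I3.r2 (WB@10)) EX@11 MEM@12 WB@13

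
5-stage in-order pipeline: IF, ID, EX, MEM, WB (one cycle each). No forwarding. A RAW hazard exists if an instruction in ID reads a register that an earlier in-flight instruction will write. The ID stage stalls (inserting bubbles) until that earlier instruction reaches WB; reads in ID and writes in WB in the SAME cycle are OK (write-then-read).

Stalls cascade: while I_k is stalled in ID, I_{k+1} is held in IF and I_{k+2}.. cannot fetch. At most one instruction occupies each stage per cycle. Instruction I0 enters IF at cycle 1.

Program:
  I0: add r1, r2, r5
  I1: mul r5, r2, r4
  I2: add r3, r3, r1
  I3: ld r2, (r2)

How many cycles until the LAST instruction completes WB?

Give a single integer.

I0 add r1 <- r2,r5: IF@1 ID@2 stall=0 (-) EX@3 MEM@4 WB@5
I1 mul r5 <- r2,r4: IF@2 ID@3 stall=0 (-) EX@4 MEM@5 WB@6
I2 add r3 <- r3,r1: IF@3 ID@4 stall=1 (RAW on I0.r1 (WB@5)) EX@6 MEM@7 WB@8
I3 ld r2 <- r2: IF@4 ID@6 stall=0 (-) EX@7 MEM@8 WB@9

Answer: 9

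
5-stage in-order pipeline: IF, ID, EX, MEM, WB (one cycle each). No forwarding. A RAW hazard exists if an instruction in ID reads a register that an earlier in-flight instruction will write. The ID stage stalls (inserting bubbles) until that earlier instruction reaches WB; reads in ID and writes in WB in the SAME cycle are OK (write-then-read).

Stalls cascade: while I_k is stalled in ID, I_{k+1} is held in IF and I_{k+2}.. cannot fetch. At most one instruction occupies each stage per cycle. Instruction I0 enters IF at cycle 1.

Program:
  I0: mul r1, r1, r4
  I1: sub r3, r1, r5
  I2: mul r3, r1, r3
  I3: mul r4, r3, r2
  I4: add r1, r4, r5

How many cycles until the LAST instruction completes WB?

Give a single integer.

Answer: 17

Derivation:
I0 mul r1 <- r1,r4: IF@1 ID@2 stall=0 (-) EX@3 MEM@4 WB@5
I1 sub r3 <- r1,r5: IF@2 ID@3 stall=2 (RAW on I0.r1 (WB@5)) EX@6 MEM@7 WB@8
I2 mul r3 <- r1,r3: IF@3 ID@6 stall=2 (RAW on I1.r3 (WB@8)) EX@9 MEM@10 WB@11
I3 mul r4 <- r3,r2: IF@6 ID@9 stall=2 (RAW on I2.r3 (WB@11)) EX@12 MEM@13 WB@14
I4 add r1 <- r4,r5: IF@9 ID@12 stall=2 (RAW on I3.r4 (WB@14)) EX@15 MEM@16 WB@17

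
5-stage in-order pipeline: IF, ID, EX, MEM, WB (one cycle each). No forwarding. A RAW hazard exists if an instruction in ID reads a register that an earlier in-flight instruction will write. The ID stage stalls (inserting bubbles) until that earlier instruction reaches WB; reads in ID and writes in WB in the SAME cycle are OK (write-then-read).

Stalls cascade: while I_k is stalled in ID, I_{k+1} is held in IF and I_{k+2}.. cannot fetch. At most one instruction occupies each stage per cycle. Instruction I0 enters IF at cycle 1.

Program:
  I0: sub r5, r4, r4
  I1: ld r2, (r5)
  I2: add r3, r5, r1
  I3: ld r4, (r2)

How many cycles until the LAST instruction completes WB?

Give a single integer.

I0 sub r5 <- r4,r4: IF@1 ID@2 stall=0 (-) EX@3 MEM@4 WB@5
I1 ld r2 <- r5: IF@2 ID@3 stall=2 (RAW on I0.r5 (WB@5)) EX@6 MEM@7 WB@8
I2 add r3 <- r5,r1: IF@3 ID@6 stall=0 (-) EX@7 MEM@8 WB@9
I3 ld r4 <- r2: IF@6 ID@7 stall=1 (RAW on I1.r2 (WB@8)) EX@9 MEM@10 WB@11

Answer: 11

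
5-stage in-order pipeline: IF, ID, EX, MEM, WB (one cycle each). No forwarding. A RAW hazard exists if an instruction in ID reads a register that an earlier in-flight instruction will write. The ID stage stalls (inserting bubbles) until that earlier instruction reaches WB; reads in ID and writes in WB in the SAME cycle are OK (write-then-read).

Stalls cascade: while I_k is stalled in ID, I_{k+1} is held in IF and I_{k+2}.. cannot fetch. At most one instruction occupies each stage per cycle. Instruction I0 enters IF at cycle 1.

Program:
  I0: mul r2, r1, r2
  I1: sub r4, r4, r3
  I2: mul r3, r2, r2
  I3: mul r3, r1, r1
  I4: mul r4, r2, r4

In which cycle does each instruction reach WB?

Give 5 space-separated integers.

I0 mul r2 <- r1,r2: IF@1 ID@2 stall=0 (-) EX@3 MEM@4 WB@5
I1 sub r4 <- r4,r3: IF@2 ID@3 stall=0 (-) EX@4 MEM@5 WB@6
I2 mul r3 <- r2,r2: IF@3 ID@4 stall=1 (RAW on I0.r2 (WB@5)) EX@6 MEM@7 WB@8
I3 mul r3 <- r1,r1: IF@4 ID@6 stall=0 (-) EX@7 MEM@8 WB@9
I4 mul r4 <- r2,r4: IF@6 ID@7 stall=0 (-) EX@8 MEM@9 WB@10

Answer: 5 6 8 9 10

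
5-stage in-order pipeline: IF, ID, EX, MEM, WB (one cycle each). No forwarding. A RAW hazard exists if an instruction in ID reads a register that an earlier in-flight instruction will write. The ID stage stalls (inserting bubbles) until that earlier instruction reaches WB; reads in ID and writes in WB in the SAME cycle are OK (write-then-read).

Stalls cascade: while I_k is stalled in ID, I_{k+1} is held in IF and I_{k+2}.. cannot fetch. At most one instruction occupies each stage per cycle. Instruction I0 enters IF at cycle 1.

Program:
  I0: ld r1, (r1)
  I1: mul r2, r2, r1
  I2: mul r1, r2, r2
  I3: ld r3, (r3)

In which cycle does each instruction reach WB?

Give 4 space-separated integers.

Answer: 5 8 11 12

Derivation:
I0 ld r1 <- r1: IF@1 ID@2 stall=0 (-) EX@3 MEM@4 WB@5
I1 mul r2 <- r2,r1: IF@2 ID@3 stall=2 (RAW on I0.r1 (WB@5)) EX@6 MEM@7 WB@8
I2 mul r1 <- r2,r2: IF@3 ID@6 stall=2 (RAW on I1.r2 (WB@8)) EX@9 MEM@10 WB@11
I3 ld r3 <- r3: IF@6 ID@9 stall=0 (-) EX@10 MEM@11 WB@12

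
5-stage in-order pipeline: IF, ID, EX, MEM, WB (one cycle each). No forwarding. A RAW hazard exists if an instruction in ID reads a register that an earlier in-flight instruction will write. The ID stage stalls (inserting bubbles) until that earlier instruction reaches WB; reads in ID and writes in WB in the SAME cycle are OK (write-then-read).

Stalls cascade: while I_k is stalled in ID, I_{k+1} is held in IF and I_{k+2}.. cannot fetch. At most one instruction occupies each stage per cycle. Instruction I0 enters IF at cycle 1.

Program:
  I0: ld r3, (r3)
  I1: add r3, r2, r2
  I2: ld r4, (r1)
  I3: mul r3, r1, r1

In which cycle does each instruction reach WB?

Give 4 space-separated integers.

Answer: 5 6 7 8

Derivation:
I0 ld r3 <- r3: IF@1 ID@2 stall=0 (-) EX@3 MEM@4 WB@5
I1 add r3 <- r2,r2: IF@2 ID@3 stall=0 (-) EX@4 MEM@5 WB@6
I2 ld r4 <- r1: IF@3 ID@4 stall=0 (-) EX@5 MEM@6 WB@7
I3 mul r3 <- r1,r1: IF@4 ID@5 stall=0 (-) EX@6 MEM@7 WB@8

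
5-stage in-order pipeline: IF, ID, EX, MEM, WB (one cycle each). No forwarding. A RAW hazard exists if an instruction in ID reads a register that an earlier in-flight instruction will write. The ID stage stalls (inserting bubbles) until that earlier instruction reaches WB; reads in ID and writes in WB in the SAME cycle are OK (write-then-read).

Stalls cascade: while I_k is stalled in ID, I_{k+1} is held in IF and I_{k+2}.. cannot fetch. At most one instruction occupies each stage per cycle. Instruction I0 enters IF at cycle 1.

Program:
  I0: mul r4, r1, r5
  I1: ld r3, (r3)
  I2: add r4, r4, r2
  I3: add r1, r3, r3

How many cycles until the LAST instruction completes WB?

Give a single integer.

Answer: 9

Derivation:
I0 mul r4 <- r1,r5: IF@1 ID@2 stall=0 (-) EX@3 MEM@4 WB@5
I1 ld r3 <- r3: IF@2 ID@3 stall=0 (-) EX@4 MEM@5 WB@6
I2 add r4 <- r4,r2: IF@3 ID@4 stall=1 (RAW on I0.r4 (WB@5)) EX@6 MEM@7 WB@8
I3 add r1 <- r3,r3: IF@4 ID@6 stall=0 (-) EX@7 MEM@8 WB@9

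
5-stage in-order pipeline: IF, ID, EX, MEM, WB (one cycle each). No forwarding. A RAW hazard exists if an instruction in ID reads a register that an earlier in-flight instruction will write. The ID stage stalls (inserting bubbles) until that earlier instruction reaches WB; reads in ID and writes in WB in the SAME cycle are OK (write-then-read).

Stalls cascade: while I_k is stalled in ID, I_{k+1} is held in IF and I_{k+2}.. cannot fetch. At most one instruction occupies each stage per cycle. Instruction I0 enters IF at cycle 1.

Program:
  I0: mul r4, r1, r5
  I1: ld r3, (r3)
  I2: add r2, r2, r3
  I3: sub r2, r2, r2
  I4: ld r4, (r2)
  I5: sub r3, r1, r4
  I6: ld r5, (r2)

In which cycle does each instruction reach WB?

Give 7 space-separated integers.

Answer: 5 6 9 12 15 18 19

Derivation:
I0 mul r4 <- r1,r5: IF@1 ID@2 stall=0 (-) EX@3 MEM@4 WB@5
I1 ld r3 <- r3: IF@2 ID@3 stall=0 (-) EX@4 MEM@5 WB@6
I2 add r2 <- r2,r3: IF@3 ID@4 stall=2 (RAW on I1.r3 (WB@6)) EX@7 MEM@8 WB@9
I3 sub r2 <- r2,r2: IF@4 ID@7 stall=2 (RAW on I2.r2 (WB@9)) EX@10 MEM@11 WB@12
I4 ld r4 <- r2: IF@7 ID@10 stall=2 (RAW on I3.r2 (WB@12)) EX@13 MEM@14 WB@15
I5 sub r3 <- r1,r4: IF@10 ID@13 stall=2 (RAW on I4.r4 (WB@15)) EX@16 MEM@17 WB@18
I6 ld r5 <- r2: IF@13 ID@16 stall=0 (-) EX@17 MEM@18 WB@19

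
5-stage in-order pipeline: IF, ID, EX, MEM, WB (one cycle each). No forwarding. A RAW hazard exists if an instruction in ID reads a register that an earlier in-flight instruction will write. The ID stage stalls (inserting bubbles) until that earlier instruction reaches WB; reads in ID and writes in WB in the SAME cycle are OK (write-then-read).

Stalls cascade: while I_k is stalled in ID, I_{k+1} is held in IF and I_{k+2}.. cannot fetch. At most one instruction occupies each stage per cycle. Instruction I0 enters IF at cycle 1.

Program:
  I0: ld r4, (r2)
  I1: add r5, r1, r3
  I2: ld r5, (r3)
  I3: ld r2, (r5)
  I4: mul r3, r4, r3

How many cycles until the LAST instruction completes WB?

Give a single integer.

I0 ld r4 <- r2: IF@1 ID@2 stall=0 (-) EX@3 MEM@4 WB@5
I1 add r5 <- r1,r3: IF@2 ID@3 stall=0 (-) EX@4 MEM@5 WB@6
I2 ld r5 <- r3: IF@3 ID@4 stall=0 (-) EX@5 MEM@6 WB@7
I3 ld r2 <- r5: IF@4 ID@5 stall=2 (RAW on I2.r5 (WB@7)) EX@8 MEM@9 WB@10
I4 mul r3 <- r4,r3: IF@5 ID@8 stall=0 (-) EX@9 MEM@10 WB@11

Answer: 11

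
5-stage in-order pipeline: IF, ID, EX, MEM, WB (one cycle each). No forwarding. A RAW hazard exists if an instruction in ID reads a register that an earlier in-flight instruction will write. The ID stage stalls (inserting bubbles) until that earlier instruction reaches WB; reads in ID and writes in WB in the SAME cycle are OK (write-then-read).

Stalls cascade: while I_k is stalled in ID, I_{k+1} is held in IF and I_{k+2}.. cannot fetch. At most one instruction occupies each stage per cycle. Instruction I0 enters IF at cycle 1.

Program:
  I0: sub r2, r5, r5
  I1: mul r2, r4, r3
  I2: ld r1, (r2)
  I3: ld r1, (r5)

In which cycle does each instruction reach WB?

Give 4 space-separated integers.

Answer: 5 6 9 10

Derivation:
I0 sub r2 <- r5,r5: IF@1 ID@2 stall=0 (-) EX@3 MEM@4 WB@5
I1 mul r2 <- r4,r3: IF@2 ID@3 stall=0 (-) EX@4 MEM@5 WB@6
I2 ld r1 <- r2: IF@3 ID@4 stall=2 (RAW on I1.r2 (WB@6)) EX@7 MEM@8 WB@9
I3 ld r1 <- r5: IF@4 ID@7 stall=0 (-) EX@8 MEM@9 WB@10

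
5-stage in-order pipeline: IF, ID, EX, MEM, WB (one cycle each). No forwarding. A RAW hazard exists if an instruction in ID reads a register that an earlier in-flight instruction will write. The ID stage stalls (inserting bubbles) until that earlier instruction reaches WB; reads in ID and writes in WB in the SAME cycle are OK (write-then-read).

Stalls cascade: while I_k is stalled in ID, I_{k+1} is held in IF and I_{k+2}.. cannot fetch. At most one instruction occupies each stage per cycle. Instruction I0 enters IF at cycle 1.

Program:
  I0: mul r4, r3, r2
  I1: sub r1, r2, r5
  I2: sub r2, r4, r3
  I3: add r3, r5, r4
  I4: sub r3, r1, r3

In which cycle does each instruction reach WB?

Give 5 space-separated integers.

I0 mul r4 <- r3,r2: IF@1 ID@2 stall=0 (-) EX@3 MEM@4 WB@5
I1 sub r1 <- r2,r5: IF@2 ID@3 stall=0 (-) EX@4 MEM@5 WB@6
I2 sub r2 <- r4,r3: IF@3 ID@4 stall=1 (RAW on I0.r4 (WB@5)) EX@6 MEM@7 WB@8
I3 add r3 <- r5,r4: IF@4 ID@6 stall=0 (-) EX@7 MEM@8 WB@9
I4 sub r3 <- r1,r3: IF@6 ID@7 stall=2 (RAW on I3.r3 (WB@9)) EX@10 MEM@11 WB@12

Answer: 5 6 8 9 12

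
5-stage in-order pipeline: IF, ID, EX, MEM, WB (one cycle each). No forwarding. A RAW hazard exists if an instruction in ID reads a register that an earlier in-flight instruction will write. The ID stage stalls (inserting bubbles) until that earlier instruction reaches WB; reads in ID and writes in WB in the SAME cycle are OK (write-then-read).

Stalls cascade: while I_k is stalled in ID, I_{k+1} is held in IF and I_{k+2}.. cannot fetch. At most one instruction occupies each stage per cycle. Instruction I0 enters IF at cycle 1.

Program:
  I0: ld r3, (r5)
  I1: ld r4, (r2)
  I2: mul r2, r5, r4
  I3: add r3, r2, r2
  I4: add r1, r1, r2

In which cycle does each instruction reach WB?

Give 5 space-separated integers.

I0 ld r3 <- r5: IF@1 ID@2 stall=0 (-) EX@3 MEM@4 WB@5
I1 ld r4 <- r2: IF@2 ID@3 stall=0 (-) EX@4 MEM@5 WB@6
I2 mul r2 <- r5,r4: IF@3 ID@4 stall=2 (RAW on I1.r4 (WB@6)) EX@7 MEM@8 WB@9
I3 add r3 <- r2,r2: IF@4 ID@7 stall=2 (RAW on I2.r2 (WB@9)) EX@10 MEM@11 WB@12
I4 add r1 <- r1,r2: IF@7 ID@10 stall=0 (-) EX@11 MEM@12 WB@13

Answer: 5 6 9 12 13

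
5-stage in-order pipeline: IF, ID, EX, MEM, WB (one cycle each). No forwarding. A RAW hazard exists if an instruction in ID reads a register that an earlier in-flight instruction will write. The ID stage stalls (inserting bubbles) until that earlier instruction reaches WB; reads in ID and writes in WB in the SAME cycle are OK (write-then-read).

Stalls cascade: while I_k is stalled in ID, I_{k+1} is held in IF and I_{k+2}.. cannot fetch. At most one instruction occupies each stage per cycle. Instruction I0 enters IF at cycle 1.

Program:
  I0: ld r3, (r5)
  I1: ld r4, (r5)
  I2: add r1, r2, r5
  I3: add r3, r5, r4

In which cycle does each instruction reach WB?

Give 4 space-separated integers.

Answer: 5 6 7 9

Derivation:
I0 ld r3 <- r5: IF@1 ID@2 stall=0 (-) EX@3 MEM@4 WB@5
I1 ld r4 <- r5: IF@2 ID@3 stall=0 (-) EX@4 MEM@5 WB@6
I2 add r1 <- r2,r5: IF@3 ID@4 stall=0 (-) EX@5 MEM@6 WB@7
I3 add r3 <- r5,r4: IF@4 ID@5 stall=1 (RAW on I1.r4 (WB@6)) EX@7 MEM@8 WB@9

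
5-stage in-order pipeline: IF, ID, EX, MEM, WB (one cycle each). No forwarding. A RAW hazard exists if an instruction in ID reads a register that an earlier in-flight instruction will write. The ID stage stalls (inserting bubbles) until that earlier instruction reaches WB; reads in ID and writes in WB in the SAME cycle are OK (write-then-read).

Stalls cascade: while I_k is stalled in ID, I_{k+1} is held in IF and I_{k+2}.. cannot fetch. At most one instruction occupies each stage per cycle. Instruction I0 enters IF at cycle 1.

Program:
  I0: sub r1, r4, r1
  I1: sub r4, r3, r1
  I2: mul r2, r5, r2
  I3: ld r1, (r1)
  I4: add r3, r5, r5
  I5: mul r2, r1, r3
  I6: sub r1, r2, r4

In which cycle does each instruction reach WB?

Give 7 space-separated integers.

Answer: 5 8 9 10 11 14 17

Derivation:
I0 sub r1 <- r4,r1: IF@1 ID@2 stall=0 (-) EX@3 MEM@4 WB@5
I1 sub r4 <- r3,r1: IF@2 ID@3 stall=2 (RAW on I0.r1 (WB@5)) EX@6 MEM@7 WB@8
I2 mul r2 <- r5,r2: IF@3 ID@6 stall=0 (-) EX@7 MEM@8 WB@9
I3 ld r1 <- r1: IF@6 ID@7 stall=0 (-) EX@8 MEM@9 WB@10
I4 add r3 <- r5,r5: IF@7 ID@8 stall=0 (-) EX@9 MEM@10 WB@11
I5 mul r2 <- r1,r3: IF@8 ID@9 stall=2 (RAW on I4.r3 (WB@11)) EX@12 MEM@13 WB@14
I6 sub r1 <- r2,r4: IF@9 ID@12 stall=2 (RAW on I5.r2 (WB@14)) EX@15 MEM@16 WB@17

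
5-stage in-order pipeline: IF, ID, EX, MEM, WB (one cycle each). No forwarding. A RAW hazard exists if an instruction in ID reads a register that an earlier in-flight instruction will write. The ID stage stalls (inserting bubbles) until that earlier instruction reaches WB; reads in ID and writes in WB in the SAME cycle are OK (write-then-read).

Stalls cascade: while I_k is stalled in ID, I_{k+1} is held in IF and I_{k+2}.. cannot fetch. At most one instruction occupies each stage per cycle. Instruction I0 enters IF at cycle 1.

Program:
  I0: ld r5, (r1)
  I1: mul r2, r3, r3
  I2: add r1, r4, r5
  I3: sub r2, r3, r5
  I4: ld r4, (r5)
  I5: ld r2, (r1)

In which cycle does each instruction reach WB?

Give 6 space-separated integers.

I0 ld r5 <- r1: IF@1 ID@2 stall=0 (-) EX@3 MEM@4 WB@5
I1 mul r2 <- r3,r3: IF@2 ID@3 stall=0 (-) EX@4 MEM@5 WB@6
I2 add r1 <- r4,r5: IF@3 ID@4 stall=1 (RAW on I0.r5 (WB@5)) EX@6 MEM@7 WB@8
I3 sub r2 <- r3,r5: IF@4 ID@6 stall=0 (-) EX@7 MEM@8 WB@9
I4 ld r4 <- r5: IF@6 ID@7 stall=0 (-) EX@8 MEM@9 WB@10
I5 ld r2 <- r1: IF@7 ID@8 stall=0 (-) EX@9 MEM@10 WB@11

Answer: 5 6 8 9 10 11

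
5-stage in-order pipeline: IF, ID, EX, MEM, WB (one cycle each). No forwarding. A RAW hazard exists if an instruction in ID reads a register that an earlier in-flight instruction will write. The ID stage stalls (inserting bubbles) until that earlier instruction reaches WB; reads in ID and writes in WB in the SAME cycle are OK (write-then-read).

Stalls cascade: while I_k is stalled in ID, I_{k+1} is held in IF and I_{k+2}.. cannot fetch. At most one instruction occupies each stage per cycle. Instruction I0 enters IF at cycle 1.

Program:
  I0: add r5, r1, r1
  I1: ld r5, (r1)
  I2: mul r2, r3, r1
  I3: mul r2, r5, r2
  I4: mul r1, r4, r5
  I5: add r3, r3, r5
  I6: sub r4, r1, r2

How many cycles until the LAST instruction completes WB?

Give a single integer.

Answer: 14

Derivation:
I0 add r5 <- r1,r1: IF@1 ID@2 stall=0 (-) EX@3 MEM@4 WB@5
I1 ld r5 <- r1: IF@2 ID@3 stall=0 (-) EX@4 MEM@5 WB@6
I2 mul r2 <- r3,r1: IF@3 ID@4 stall=0 (-) EX@5 MEM@6 WB@7
I3 mul r2 <- r5,r2: IF@4 ID@5 stall=2 (RAW on I2.r2 (WB@7)) EX@8 MEM@9 WB@10
I4 mul r1 <- r4,r5: IF@5 ID@8 stall=0 (-) EX@9 MEM@10 WB@11
I5 add r3 <- r3,r5: IF@8 ID@9 stall=0 (-) EX@10 MEM@11 WB@12
I6 sub r4 <- r1,r2: IF@9 ID@10 stall=1 (RAW on I4.r1 (WB@11)) EX@12 MEM@13 WB@14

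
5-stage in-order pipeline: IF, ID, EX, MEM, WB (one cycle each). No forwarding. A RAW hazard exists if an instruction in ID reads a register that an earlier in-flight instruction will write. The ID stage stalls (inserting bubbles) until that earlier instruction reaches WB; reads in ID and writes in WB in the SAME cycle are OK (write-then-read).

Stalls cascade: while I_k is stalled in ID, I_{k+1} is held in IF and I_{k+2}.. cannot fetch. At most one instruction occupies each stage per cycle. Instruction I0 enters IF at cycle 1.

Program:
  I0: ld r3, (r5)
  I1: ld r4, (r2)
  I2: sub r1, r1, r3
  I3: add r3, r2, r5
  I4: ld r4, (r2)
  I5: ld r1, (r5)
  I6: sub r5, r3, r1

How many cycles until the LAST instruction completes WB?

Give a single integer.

Answer: 14

Derivation:
I0 ld r3 <- r5: IF@1 ID@2 stall=0 (-) EX@3 MEM@4 WB@5
I1 ld r4 <- r2: IF@2 ID@3 stall=0 (-) EX@4 MEM@5 WB@6
I2 sub r1 <- r1,r3: IF@3 ID@4 stall=1 (RAW on I0.r3 (WB@5)) EX@6 MEM@7 WB@8
I3 add r3 <- r2,r5: IF@4 ID@6 stall=0 (-) EX@7 MEM@8 WB@9
I4 ld r4 <- r2: IF@6 ID@7 stall=0 (-) EX@8 MEM@9 WB@10
I5 ld r1 <- r5: IF@7 ID@8 stall=0 (-) EX@9 MEM@10 WB@11
I6 sub r5 <- r3,r1: IF@8 ID@9 stall=2 (RAW on I5.r1 (WB@11)) EX@12 MEM@13 WB@14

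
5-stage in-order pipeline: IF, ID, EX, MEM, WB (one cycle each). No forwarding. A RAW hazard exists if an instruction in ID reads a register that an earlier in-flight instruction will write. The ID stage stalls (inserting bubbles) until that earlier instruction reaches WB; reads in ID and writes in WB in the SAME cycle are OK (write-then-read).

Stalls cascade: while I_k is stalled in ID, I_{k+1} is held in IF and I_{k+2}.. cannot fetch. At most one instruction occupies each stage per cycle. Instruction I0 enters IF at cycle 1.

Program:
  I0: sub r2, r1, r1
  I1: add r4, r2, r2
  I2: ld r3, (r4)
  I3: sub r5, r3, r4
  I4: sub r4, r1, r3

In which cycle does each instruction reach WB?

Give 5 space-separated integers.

I0 sub r2 <- r1,r1: IF@1 ID@2 stall=0 (-) EX@3 MEM@4 WB@5
I1 add r4 <- r2,r2: IF@2 ID@3 stall=2 (RAW on I0.r2 (WB@5)) EX@6 MEM@7 WB@8
I2 ld r3 <- r4: IF@3 ID@6 stall=2 (RAW on I1.r4 (WB@8)) EX@9 MEM@10 WB@11
I3 sub r5 <- r3,r4: IF@6 ID@9 stall=2 (RAW on I2.r3 (WB@11)) EX@12 MEM@13 WB@14
I4 sub r4 <- r1,r3: IF@9 ID@12 stall=0 (-) EX@13 MEM@14 WB@15

Answer: 5 8 11 14 15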